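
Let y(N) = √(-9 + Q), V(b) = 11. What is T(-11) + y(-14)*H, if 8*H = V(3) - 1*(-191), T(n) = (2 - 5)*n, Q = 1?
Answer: 33 + 101*I*√2/2 ≈ 33.0 + 71.418*I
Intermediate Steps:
T(n) = -3*n
y(N) = 2*I*√2 (y(N) = √(-9 + 1) = √(-8) = 2*I*√2)
H = 101/4 (H = (11 - 1*(-191))/8 = (11 + 191)/8 = (⅛)*202 = 101/4 ≈ 25.250)
T(-11) + y(-14)*H = -3*(-11) + (2*I*√2)*(101/4) = 33 + 101*I*√2/2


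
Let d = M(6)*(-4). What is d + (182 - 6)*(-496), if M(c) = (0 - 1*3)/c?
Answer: -87294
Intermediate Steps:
M(c) = -3/c (M(c) = (0 - 3)/c = -3/c)
d = 2 (d = -3/6*(-4) = -3*1/6*(-4) = -1/2*(-4) = 2)
d + (182 - 6)*(-496) = 2 + (182 - 6)*(-496) = 2 + 176*(-496) = 2 - 87296 = -87294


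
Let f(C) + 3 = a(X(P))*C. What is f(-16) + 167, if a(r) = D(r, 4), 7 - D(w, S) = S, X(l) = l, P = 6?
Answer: 116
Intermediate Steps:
D(w, S) = 7 - S
a(r) = 3 (a(r) = 7 - 1*4 = 7 - 4 = 3)
f(C) = -3 + 3*C
f(-16) + 167 = (-3 + 3*(-16)) + 167 = (-3 - 48) + 167 = -51 + 167 = 116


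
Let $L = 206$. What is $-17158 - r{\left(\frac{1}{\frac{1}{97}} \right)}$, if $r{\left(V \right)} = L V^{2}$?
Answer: $-1955412$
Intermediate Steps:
$r{\left(V \right)} = 206 V^{2}$
$-17158 - r{\left(\frac{1}{\frac{1}{97}} \right)} = -17158 - 206 \left(\frac{1}{\frac{1}{97}}\right)^{2} = -17158 - 206 \cdot 97^{2} = -17158 - 206 \cdot 9409 = -17158 - 1938254 = -1955412$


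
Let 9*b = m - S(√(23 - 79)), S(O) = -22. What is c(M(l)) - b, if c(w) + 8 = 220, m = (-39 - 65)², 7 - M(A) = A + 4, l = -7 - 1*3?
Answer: -8930/9 ≈ -992.22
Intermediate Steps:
l = -10 (l = -7 - 3 = -10)
M(A) = 3 - A (M(A) = 7 - (A + 4) = 7 - (4 + A) = 7 + (-4 - A) = 3 - A)
m = 10816 (m = (-104)² = 10816)
c(w) = 212 (c(w) = -8 + 220 = 212)
b = 10838/9 (b = (10816 - 1*(-22))/9 = (10816 + 22)/9 = (⅑)*10838 = 10838/9 ≈ 1204.2)
c(M(l)) - b = 212 - 1*10838/9 = 212 - 10838/9 = -8930/9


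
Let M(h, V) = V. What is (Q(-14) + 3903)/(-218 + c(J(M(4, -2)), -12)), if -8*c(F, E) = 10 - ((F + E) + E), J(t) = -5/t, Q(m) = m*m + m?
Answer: -65360/3551 ≈ -18.406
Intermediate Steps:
Q(m) = m + m² (Q(m) = m² + m = m + m²)
c(F, E) = -5/4 + E/4 + F/8 (c(F, E) = -(10 - ((F + E) + E))/8 = -(10 - ((E + F) + E))/8 = -(10 - (F + 2*E))/8 = -(10 + (-F - 2*E))/8 = -(10 - F - 2*E)/8 = -5/4 + E/4 + F/8)
(Q(-14) + 3903)/(-218 + c(J(M(4, -2)), -12)) = (-14*(1 - 14) + 3903)/(-218 + (-5/4 + (¼)*(-12) + (-5/(-2))/8)) = (-14*(-13) + 3903)/(-218 + (-5/4 - 3 + (-5*(-½))/8)) = (182 + 3903)/(-218 + (-5/4 - 3 + (⅛)*(5/2))) = 4085/(-218 + (-5/4 - 3 + 5/16)) = 4085/(-218 - 63/16) = 4085/(-3551/16) = 4085*(-16/3551) = -65360/3551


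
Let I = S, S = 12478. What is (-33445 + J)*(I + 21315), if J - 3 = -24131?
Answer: -1945564389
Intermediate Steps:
J = -24128 (J = 3 - 24131 = -24128)
I = 12478
(-33445 + J)*(I + 21315) = (-33445 - 24128)*(12478 + 21315) = -57573*33793 = -1945564389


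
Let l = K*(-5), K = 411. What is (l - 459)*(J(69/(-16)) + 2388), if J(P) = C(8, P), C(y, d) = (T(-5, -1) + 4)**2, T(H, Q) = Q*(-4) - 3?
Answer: -6066282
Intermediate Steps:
T(H, Q) = -3 - 4*Q (T(H, Q) = -4*Q - 3 = -3 - 4*Q)
C(y, d) = 25 (C(y, d) = ((-3 - 4*(-1)) + 4)**2 = ((-3 + 4) + 4)**2 = (1 + 4)**2 = 5**2 = 25)
J(P) = 25
l = -2055 (l = 411*(-5) = -2055)
(l - 459)*(J(69/(-16)) + 2388) = (-2055 - 459)*(25 + 2388) = -2514*2413 = -6066282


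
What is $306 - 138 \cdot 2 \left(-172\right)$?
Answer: $47778$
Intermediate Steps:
$306 - 138 \cdot 2 \left(-172\right) = 306 - -47472 = 306 + 47472 = 47778$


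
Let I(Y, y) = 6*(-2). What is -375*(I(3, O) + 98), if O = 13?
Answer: -32250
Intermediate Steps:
I(Y, y) = -12
-375*(I(3, O) + 98) = -375*(-12 + 98) = -375*86 = -32250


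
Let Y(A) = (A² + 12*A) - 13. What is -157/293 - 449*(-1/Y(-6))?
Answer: -139250/14357 ≈ -9.6991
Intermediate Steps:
Y(A) = -13 + A² + 12*A
-157/293 - 449*(-1/Y(-6)) = -157/293 - 449*(-1/(-13 + (-6)² + 12*(-6))) = -157*1/293 - 449*(-1/(-13 + 36 - 72)) = -157/293 - 449/((-1*(-49))) = -157/293 - 449/49 = -139250/14357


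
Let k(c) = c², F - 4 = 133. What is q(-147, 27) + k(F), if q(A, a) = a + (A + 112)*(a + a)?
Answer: 16906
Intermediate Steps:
F = 137 (F = 4 + 133 = 137)
q(A, a) = a + 2*a*(112 + A) (q(A, a) = a + (112 + A)*(2*a) = a + 2*a*(112 + A))
q(-147, 27) + k(F) = 27*(225 + 2*(-147)) + 137² = 27*(225 - 294) + 18769 = 27*(-69) + 18769 = -1863 + 18769 = 16906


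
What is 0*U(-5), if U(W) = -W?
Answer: 0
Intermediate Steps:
0*U(-5) = 0*(-1*(-5)) = 0*5 = 0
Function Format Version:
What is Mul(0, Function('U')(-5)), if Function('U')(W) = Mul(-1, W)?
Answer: 0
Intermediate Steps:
Mul(0, Function('U')(-5)) = Mul(0, Mul(-1, -5)) = Mul(0, 5) = 0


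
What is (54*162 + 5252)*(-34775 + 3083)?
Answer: -443688000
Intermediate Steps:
(54*162 + 5252)*(-34775 + 3083) = (8748 + 5252)*(-31692) = 14000*(-31692) = -443688000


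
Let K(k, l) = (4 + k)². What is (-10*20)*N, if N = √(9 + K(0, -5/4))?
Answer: -1000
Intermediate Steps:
N = 5 (N = √(9 + (4 + 0)²) = √(9 + 4²) = √(9 + 16) = √25 = 5)
(-10*20)*N = -10*20*5 = -200*5 = -1000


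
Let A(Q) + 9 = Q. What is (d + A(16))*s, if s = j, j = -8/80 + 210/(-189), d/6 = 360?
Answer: -236203/90 ≈ -2624.5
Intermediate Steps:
d = 2160 (d = 6*360 = 2160)
A(Q) = -9 + Q
j = -109/90 (j = -8*1/80 + 210*(-1/189) = -1/10 - 10/9 = -109/90 ≈ -1.2111)
s = -109/90 ≈ -1.2111
(d + A(16))*s = (2160 + (-9 + 16))*(-109/90) = (2160 + 7)*(-109/90) = 2167*(-109/90) = -236203/90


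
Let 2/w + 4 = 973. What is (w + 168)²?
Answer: 26501886436/938961 ≈ 28225.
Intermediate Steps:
w = 2/969 (w = 2/(-4 + 973) = 2/969 ≈ 0.0020640)
(w + 168)² = (2/969 + 168)² = (162794/969)² = 26501886436/938961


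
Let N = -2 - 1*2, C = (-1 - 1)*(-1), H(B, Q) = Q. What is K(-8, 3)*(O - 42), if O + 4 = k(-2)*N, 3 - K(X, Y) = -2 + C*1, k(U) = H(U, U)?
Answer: -114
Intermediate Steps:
C = 2 (C = -2*(-1) = 2)
k(U) = U
N = -4 (N = -2 - 2 = -4)
K(X, Y) = 3 (K(X, Y) = 3 - (-2 + 2*1) = 3 - (-2 + 2) = 3 - 1*0 = 3 + 0 = 3)
O = 4 (O = -4 - 2*(-4) = -4 + 8 = 4)
K(-8, 3)*(O - 42) = 3*(4 - 42) = 3*(-38) = -114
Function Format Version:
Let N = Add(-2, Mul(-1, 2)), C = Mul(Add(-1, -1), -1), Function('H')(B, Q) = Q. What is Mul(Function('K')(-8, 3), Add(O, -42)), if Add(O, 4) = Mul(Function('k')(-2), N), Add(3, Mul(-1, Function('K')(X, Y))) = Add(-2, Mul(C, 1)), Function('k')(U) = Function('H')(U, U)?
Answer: -114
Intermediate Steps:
C = 2 (C = Mul(-2, -1) = 2)
Function('k')(U) = U
N = -4 (N = Add(-2, -2) = -4)
Function('K')(X, Y) = 3 (Function('K')(X, Y) = Add(3, Mul(-1, Add(-2, Mul(2, 1)))) = Add(3, Mul(-1, Add(-2, 2))) = Add(3, Mul(-1, 0)) = Add(3, 0) = 3)
O = 4 (O = Add(-4, Mul(-2, -4)) = Add(-4, 8) = 4)
Mul(Function('K')(-8, 3), Add(O, -42)) = Mul(3, Add(4, -42)) = Mul(3, -38) = -114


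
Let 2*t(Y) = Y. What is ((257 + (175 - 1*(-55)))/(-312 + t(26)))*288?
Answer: -140256/299 ≈ -469.08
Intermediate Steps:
t(Y) = Y/2
((257 + (175 - 1*(-55)))/(-312 + t(26)))*288 = ((257 + (175 - 1*(-55)))/(-312 + (½)*26))*288 = ((257 + (175 + 55))/(-312 + 13))*288 = ((257 + 230)/(-299))*288 = (487*(-1/299))*288 = -487/299*288 = -140256/299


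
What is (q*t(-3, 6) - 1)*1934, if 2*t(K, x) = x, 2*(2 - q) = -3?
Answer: 18373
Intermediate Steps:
q = 7/2 (q = 2 - 1/2*(-3) = 2 + 3/2 = 7/2 ≈ 3.5000)
t(K, x) = x/2
(q*t(-3, 6) - 1)*1934 = (7*((1/2)*6)/2 - 1)*1934 = ((7/2)*3 - 1)*1934 = (21/2 - 1)*1934 = (19/2)*1934 = 18373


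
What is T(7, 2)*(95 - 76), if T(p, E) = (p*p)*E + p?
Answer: 1995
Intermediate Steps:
T(p, E) = p + E*p² (T(p, E) = p²*E + p = E*p² + p = p + E*p²)
T(7, 2)*(95 - 76) = (7*(1 + 2*7))*(95 - 76) = (7*(1 + 14))*19 = (7*15)*19 = 105*19 = 1995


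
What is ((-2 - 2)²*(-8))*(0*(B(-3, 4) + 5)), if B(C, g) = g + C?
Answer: 0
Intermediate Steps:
B(C, g) = C + g
((-2 - 2)²*(-8))*(0*(B(-3, 4) + 5)) = ((-2 - 2)²*(-8))*(0*((-3 + 4) + 5)) = ((-4)²*(-8))*(0*(1 + 5)) = (16*(-8))*(0*6) = -128*0 = 0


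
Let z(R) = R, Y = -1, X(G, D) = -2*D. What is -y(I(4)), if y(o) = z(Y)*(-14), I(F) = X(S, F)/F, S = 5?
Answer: -14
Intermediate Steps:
I(F) = -2 (I(F) = (-2*F)/F = -2)
y(o) = 14 (y(o) = -1*(-14) = 14)
-y(I(4)) = -1*14 = -14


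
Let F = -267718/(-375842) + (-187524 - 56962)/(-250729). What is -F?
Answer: -79506386817/47117244409 ≈ -1.6874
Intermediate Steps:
F = 79506386817/47117244409 (F = -267718*(-1/375842) - 244486*(-1/250729) = 133859/187921 + 244486/250729 = 79506386817/47117244409 ≈ 1.6874)
-F = -1*79506386817/47117244409 = -79506386817/47117244409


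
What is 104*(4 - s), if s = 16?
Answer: -1248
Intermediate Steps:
104*(4 - s) = 104*(4 - 1*16) = 104*(4 - 16) = 104*(-12) = -1248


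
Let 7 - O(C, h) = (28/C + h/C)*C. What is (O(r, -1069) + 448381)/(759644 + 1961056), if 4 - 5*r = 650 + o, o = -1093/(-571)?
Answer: 449429/2720700 ≈ 0.16519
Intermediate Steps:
o = 1093/571 (o = -1093*(-1/571) = 1093/571 ≈ 1.9142)
r = -369959/2855 (r = ⅘ - (650 + 1093/571)/5 = ⅘ - ⅕*372243/571 = ⅘ - 372243/2855 = -369959/2855 ≈ -129.58)
O(C, h) = 7 - C*(28/C + h/C) (O(C, h) = 7 - (28/C + h/C)*C = 7 - C*(28/C + h/C))
(O(r, -1069) + 448381)/(759644 + 1961056) = ((-21 - 1*(-1069)) + 448381)/(759644 + 1961056) = ((-21 + 1069) + 448381)/2720700 = (1048 + 448381)*(1/2720700) = 449429*(1/2720700) = 449429/2720700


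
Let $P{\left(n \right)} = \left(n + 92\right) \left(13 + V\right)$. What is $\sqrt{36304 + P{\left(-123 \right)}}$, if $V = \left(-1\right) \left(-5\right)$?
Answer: $\sqrt{35746} \approx 189.07$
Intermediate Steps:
$V = 5$
$P{\left(n \right)} = 1656 + 18 n$ ($P{\left(n \right)} = \left(n + 92\right) \left(13 + 5\right) = \left(92 + n\right) 18 = 1656 + 18 n$)
$\sqrt{36304 + P{\left(-123 \right)}} = \sqrt{36304 + \left(1656 + 18 \left(-123\right)\right)} = \sqrt{36304 + \left(1656 - 2214\right)} = \sqrt{36304 - 558} = \sqrt{35746}$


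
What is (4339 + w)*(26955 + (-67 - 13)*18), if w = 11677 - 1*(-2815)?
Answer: 480472965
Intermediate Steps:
w = 14492 (w = 11677 + 2815 = 14492)
(4339 + w)*(26955 + (-67 - 13)*18) = (4339 + 14492)*(26955 + (-67 - 13)*18) = 18831*(26955 - 80*18) = 18831*(26955 - 1440) = 18831*25515 = 480472965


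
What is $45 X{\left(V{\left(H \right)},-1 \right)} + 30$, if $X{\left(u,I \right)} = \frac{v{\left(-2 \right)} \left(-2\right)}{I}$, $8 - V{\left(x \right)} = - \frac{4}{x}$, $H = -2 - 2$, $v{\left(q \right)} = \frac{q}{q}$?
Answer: $120$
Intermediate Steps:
$v{\left(q \right)} = 1$
$H = -4$ ($H = -2 - 2 = -4$)
$V{\left(x \right)} = 8 + \frac{4}{x}$ ($V{\left(x \right)} = 8 - - \frac{4}{x} = 8 + \frac{4}{x}$)
$X{\left(u,I \right)} = - \frac{2}{I}$ ($X{\left(u,I \right)} = \frac{1 \left(-2\right)}{I} = - \frac{2}{I}$)
$45 X{\left(V{\left(H \right)},-1 \right)} + 30 = 45 \left(- \frac{2}{-1}\right) + 30 = 45 \left(\left(-2\right) \left(-1\right)\right) + 30 = 45 \cdot 2 + 30 = 90 + 30 = 120$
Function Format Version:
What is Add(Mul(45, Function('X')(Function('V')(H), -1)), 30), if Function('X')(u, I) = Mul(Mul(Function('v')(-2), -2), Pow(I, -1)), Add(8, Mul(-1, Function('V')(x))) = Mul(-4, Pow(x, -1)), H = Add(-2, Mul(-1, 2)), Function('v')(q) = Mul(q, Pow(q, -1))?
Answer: 120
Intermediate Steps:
Function('v')(q) = 1
H = -4 (H = Add(-2, -2) = -4)
Function('V')(x) = Add(8, Mul(4, Pow(x, -1))) (Function('V')(x) = Add(8, Mul(-1, Mul(-4, Pow(x, -1)))) = Add(8, Mul(4, Pow(x, -1))))
Function('X')(u, I) = Mul(-2, Pow(I, -1)) (Function('X')(u, I) = Mul(Mul(1, -2), Pow(I, -1)) = Mul(-2, Pow(I, -1)))
Add(Mul(45, Function('X')(Function('V')(H), -1)), 30) = Add(Mul(45, Mul(-2, Pow(-1, -1))), 30) = Add(Mul(45, Mul(-2, -1)), 30) = Add(Mul(45, 2), 30) = Add(90, 30) = 120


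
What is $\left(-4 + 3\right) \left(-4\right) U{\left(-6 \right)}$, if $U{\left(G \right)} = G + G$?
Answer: $-48$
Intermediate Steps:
$U{\left(G \right)} = 2 G$
$\left(-4 + 3\right) \left(-4\right) U{\left(-6 \right)} = \left(-4 + 3\right) \left(-4\right) 2 \left(-6\right) = \left(-1\right) \left(-4\right) \left(-12\right) = 4 \left(-12\right) = -48$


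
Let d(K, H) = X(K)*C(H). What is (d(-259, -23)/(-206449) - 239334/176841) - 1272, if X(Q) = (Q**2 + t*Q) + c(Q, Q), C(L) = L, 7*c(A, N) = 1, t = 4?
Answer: -15406593924710/12169549203 ≈ -1266.0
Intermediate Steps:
c(A, N) = 1/7 (c(A, N) = (1/7)*1 = 1/7)
X(Q) = 1/7 + Q**2 + 4*Q (X(Q) = (Q**2 + 4*Q) + 1/7 = 1/7 + Q**2 + 4*Q)
d(K, H) = H*(1/7 + K**2 + 4*K) (d(K, H) = (1/7 + K**2 + 4*K)*H = H*(1/7 + K**2 + 4*K))
(d(-259, -23)/(-206449) - 239334/176841) - 1272 = (((1/7)*(-23)*(1 + 7*(-259)**2 + 28*(-259)))/(-206449) - 239334/176841) - 1272 = (((1/7)*(-23)*(1 + 7*67081 - 7252))*(-1/206449) - 239334*1/176841) - 1272 = (((1/7)*(-23)*(1 + 469567 - 7252))*(-1/206449) - 79778/58947) - 1272 = (((1/7)*(-23)*462316)*(-1/206449) - 79778/58947) - 1272 = (-10633268/7*(-1/206449) - 79778/58947) - 1272 = (10633268/1445143 - 79778/58947) - 1272 = 73072661506/12169549203 - 1272 = -15406593924710/12169549203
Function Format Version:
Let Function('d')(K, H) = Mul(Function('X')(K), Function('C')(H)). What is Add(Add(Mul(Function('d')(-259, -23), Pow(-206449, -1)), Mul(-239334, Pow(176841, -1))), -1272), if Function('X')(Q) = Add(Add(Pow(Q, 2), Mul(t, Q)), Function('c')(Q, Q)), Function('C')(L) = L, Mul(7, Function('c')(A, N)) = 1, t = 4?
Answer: Rational(-15406593924710, 12169549203) ≈ -1266.0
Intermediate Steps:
Function('c')(A, N) = Rational(1, 7) (Function('c')(A, N) = Mul(Rational(1, 7), 1) = Rational(1, 7))
Function('X')(Q) = Add(Rational(1, 7), Pow(Q, 2), Mul(4, Q)) (Function('X')(Q) = Add(Add(Pow(Q, 2), Mul(4, Q)), Rational(1, 7)) = Add(Rational(1, 7), Pow(Q, 2), Mul(4, Q)))
Function('d')(K, H) = Mul(H, Add(Rational(1, 7), Pow(K, 2), Mul(4, K))) (Function('d')(K, H) = Mul(Add(Rational(1, 7), Pow(K, 2), Mul(4, K)), H) = Mul(H, Add(Rational(1, 7), Pow(K, 2), Mul(4, K))))
Add(Add(Mul(Function('d')(-259, -23), Pow(-206449, -1)), Mul(-239334, Pow(176841, -1))), -1272) = Add(Add(Mul(Mul(Rational(1, 7), -23, Add(1, Mul(7, Pow(-259, 2)), Mul(28, -259))), Pow(-206449, -1)), Mul(-239334, Pow(176841, -1))), -1272) = Add(Add(Mul(Mul(Rational(1, 7), -23, Add(1, Mul(7, 67081), -7252)), Rational(-1, 206449)), Mul(-239334, Rational(1, 176841))), -1272) = Add(Add(Mul(Mul(Rational(1, 7), -23, Add(1, 469567, -7252)), Rational(-1, 206449)), Rational(-79778, 58947)), -1272) = Add(Add(Mul(Mul(Rational(1, 7), -23, 462316), Rational(-1, 206449)), Rational(-79778, 58947)), -1272) = Add(Add(Mul(Rational(-10633268, 7), Rational(-1, 206449)), Rational(-79778, 58947)), -1272) = Add(Add(Rational(10633268, 1445143), Rational(-79778, 58947)), -1272) = Add(Rational(73072661506, 12169549203), -1272) = Rational(-15406593924710, 12169549203)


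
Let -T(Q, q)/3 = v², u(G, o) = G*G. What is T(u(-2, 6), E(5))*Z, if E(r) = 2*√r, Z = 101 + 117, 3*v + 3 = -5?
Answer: -13952/3 ≈ -4650.7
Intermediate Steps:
u(G, o) = G²
v = -8/3 (v = -1 + (⅓)*(-5) = -1 - 5/3 = -8/3 ≈ -2.6667)
Z = 218
T(Q, q) = -64/3 (T(Q, q) = -3*(-8/3)² = -3*64/9 = -64/3)
T(u(-2, 6), E(5))*Z = -64/3*218 = -13952/3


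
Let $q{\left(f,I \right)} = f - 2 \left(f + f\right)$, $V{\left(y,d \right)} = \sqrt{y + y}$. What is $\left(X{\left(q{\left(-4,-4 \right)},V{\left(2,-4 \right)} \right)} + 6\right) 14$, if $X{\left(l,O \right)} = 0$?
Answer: $84$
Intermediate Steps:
$V{\left(y,d \right)} = \sqrt{2} \sqrt{y}$ ($V{\left(y,d \right)} = \sqrt{2 y} = \sqrt{2} \sqrt{y}$)
$q{\left(f,I \right)} = - 3 f$ ($q{\left(f,I \right)} = f - 2 \cdot 2 f = f - 4 f = - 3 f$)
$\left(X{\left(q{\left(-4,-4 \right)},V{\left(2,-4 \right)} \right)} + 6\right) 14 = \left(0 + 6\right) 14 = 6 \cdot 14 = 84$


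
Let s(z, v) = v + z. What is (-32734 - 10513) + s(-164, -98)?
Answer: -43509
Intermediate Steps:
(-32734 - 10513) + s(-164, -98) = (-32734 - 10513) + (-98 - 164) = -43247 - 262 = -43509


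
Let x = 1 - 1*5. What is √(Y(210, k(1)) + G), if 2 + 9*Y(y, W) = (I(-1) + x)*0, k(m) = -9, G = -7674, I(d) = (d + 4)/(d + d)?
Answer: 2*I*√17267/3 ≈ 87.603*I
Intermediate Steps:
I(d) = (4 + d)/(2*d) (I(d) = (4 + d)/((2*d)) = (4 + d)*(1/(2*d)) = (4 + d)/(2*d))
x = -4 (x = 1 - 5 = -4)
Y(y, W) = -2/9 (Y(y, W) = -2/9 + (((½)*(4 - 1)/(-1) - 4)*0)/9 = -2/9 + (((½)*(-1)*3 - 4)*0)/9 = -2/9 + ((-3/2 - 4)*0)/9 = -2/9 + (-11/2*0)/9 = -2/9 + (⅑)*0 = -2/9 + 0 = -2/9)
√(Y(210, k(1)) + G) = √(-2/9 - 7674) = √(-69068/9) = 2*I*√17267/3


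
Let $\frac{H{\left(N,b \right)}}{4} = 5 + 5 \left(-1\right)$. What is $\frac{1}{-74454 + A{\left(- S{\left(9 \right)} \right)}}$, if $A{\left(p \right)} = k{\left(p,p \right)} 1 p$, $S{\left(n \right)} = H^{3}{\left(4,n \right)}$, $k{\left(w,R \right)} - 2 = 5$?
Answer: $- \frac{1}{74454} \approx -1.3431 \cdot 10^{-5}$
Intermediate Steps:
$k{\left(w,R \right)} = 7$ ($k{\left(w,R \right)} = 2 + 5 = 7$)
$H{\left(N,b \right)} = 0$ ($H{\left(N,b \right)} = 4 \left(5 + 5 \left(-1\right)\right) = 4 \left(5 - 5\right) = 4 \cdot 0 = 0$)
$S{\left(n \right)} = 0$ ($S{\left(n \right)} = 0^{3} = 0$)
$A{\left(p \right)} = 7 p$ ($A{\left(p \right)} = 7 \cdot 1 p = 7 p$)
$\frac{1}{-74454 + A{\left(- S{\left(9 \right)} \right)}} = \frac{1}{-74454 + 7 \left(\left(-1\right) 0\right)} = \frac{1}{-74454 + 7 \cdot 0} = \frac{1}{-74454 + 0} = \frac{1}{-74454} = - \frac{1}{74454}$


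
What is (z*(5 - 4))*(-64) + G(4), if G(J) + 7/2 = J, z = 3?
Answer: -383/2 ≈ -191.50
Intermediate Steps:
G(J) = -7/2 + J
(z*(5 - 4))*(-64) + G(4) = (3*(5 - 4))*(-64) + (-7/2 + 4) = (3*1)*(-64) + 1/2 = 3*(-64) + 1/2 = -192 + 1/2 = -383/2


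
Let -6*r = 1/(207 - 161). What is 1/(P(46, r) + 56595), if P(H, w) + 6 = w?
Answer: 276/15618563 ≈ 1.7671e-5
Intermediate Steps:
r = -1/276 (r = -1/(6*(207 - 161)) = -⅙/46 = -⅙*1/46 = -1/276 ≈ -0.0036232)
P(H, w) = -6 + w
1/(P(46, r) + 56595) = 1/((-6 - 1/276) + 56595) = 1/(-1657/276 + 56595) = 1/(15618563/276) = 276/15618563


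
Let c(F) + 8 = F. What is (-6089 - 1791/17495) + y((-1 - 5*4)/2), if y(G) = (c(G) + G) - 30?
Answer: -107561051/17495 ≈ -6148.1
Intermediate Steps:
c(F) = -8 + F
y(G) = -38 + 2*G (y(G) = ((-8 + G) + G) - 30 = (-8 + 2*G) - 30 = -38 + 2*G)
(-6089 - 1791/17495) + y((-1 - 5*4)/2) = (-6089 - 1791/17495) + (-38 + 2*((-1 - 5*4)/2)) = (-6089 - 1791*1/17495) + (-38 + 2*((-1 - 20)/2)) = (-6089 - 1791/17495) + (-38 + 2*((½)*(-21))) = -106528846/17495 + (-38 + 2*(-21/2)) = -106528846/17495 + (-38 - 21) = -106528846/17495 - 59 = -107561051/17495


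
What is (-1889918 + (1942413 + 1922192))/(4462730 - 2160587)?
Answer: 658229/767381 ≈ 0.85776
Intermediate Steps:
(-1889918 + (1942413 + 1922192))/(4462730 - 2160587) = (-1889918 + 3864605)/2302143 = 1974687*(1/2302143) = 658229/767381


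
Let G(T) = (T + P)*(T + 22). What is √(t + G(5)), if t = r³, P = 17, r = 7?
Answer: √937 ≈ 30.610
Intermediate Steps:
G(T) = (17 + T)*(22 + T) (G(T) = (T + 17)*(T + 22) = (17 + T)*(22 + T))
t = 343 (t = 7³ = 343)
√(t + G(5)) = √(343 + (374 + 5² + 39*5)) = √(343 + (374 + 25 + 195)) = √(343 + 594) = √937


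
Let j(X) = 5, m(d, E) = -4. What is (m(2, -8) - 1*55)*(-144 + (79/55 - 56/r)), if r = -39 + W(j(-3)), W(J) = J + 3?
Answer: 14159469/1705 ≈ 8304.7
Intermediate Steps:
W(J) = 3 + J
r = -31 (r = -39 + (3 + 5) = -39 + 8 = -31)
(m(2, -8) - 1*55)*(-144 + (79/55 - 56/r)) = (-4 - 1*55)*(-144 + (79/55 - 56/(-31))) = (-4 - 55)*(-144 + (79*(1/55) - 56*(-1/31))) = -59*(-144 + (79/55 + 56/31)) = -59*(-144 + 5529/1705) = -59*(-239991/1705) = 14159469/1705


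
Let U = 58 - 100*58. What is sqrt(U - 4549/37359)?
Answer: I*sqrt(890472216977)/12453 ≈ 75.777*I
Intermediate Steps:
U = -5742 (U = 58 - 5800 = -5742)
sqrt(U - 4549/37359) = sqrt(-5742 - 4549/37359) = sqrt(-214519927/37359) = I*sqrt(890472216977)/12453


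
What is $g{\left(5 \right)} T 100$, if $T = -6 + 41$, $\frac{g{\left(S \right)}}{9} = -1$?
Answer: $-31500$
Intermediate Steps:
$g{\left(S \right)} = -9$ ($g{\left(S \right)} = 9 \left(-1\right) = -9$)
$T = 35$
$g{\left(5 \right)} T 100 = \left(-9\right) 35 \cdot 100 = \left(-315\right) 100 = -31500$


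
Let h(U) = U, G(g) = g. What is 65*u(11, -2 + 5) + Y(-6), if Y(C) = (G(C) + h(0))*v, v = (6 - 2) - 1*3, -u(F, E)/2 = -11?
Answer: 1424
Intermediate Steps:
u(F, E) = 22 (u(F, E) = -2*(-11) = 22)
v = 1 (v = 4 - 3 = 1)
Y(C) = C (Y(C) = (C + 0)*1 = C*1 = C)
65*u(11, -2 + 5) + Y(-6) = 65*22 - 6 = 1430 - 6 = 1424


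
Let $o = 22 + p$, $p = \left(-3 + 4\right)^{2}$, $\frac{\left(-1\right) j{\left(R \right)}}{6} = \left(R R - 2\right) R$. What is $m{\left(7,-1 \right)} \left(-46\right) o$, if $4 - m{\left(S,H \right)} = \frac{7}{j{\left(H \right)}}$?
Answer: $- \frac{16399}{3} \approx -5466.3$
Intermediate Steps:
$j{\left(R \right)} = - 6 R \left(-2 + R^{2}\right)$ ($j{\left(R \right)} = - 6 \left(R R - 2\right) R = - 6 \left(R^{2} - 2\right) R = - 6 \left(-2 + R^{2}\right) R = - 6 R \left(-2 + R^{2}\right)$)
$p = 1$ ($p = 1^{2} = 1$)
$m{\left(S,H \right)} = 4 - \frac{7}{6 H \left(2 - H^{2}\right)}$
$o = 23$ ($o = 22 + 1 = 23$)
$m{\left(7,-1 \right)} \left(-46\right) o = \frac{7 + 24 \left(-1\right) \left(-2 + \left(-1\right)^{2}\right)}{6 \left(-1\right) \left(-2 + \left(-1\right)^{2}\right)} \left(-46\right) 23 = \frac{1}{6} \left(-1\right) \frac{1}{-2 + 1} \left(7 + 24 \left(-1\right) \left(-2 + 1\right)\right) \left(-46\right) 23 = \frac{1}{6} \left(-1\right) \frac{1}{-1} \left(7 + 24 \left(-1\right) \left(-1\right)\right) \left(-46\right) 23 = \frac{1}{6} \left(-1\right) \left(-1\right) \left(7 + 24\right) \left(-46\right) 23 = \frac{1}{6} \left(-1\right) \left(-1\right) 31 \left(-46\right) 23 = \frac{31}{6} \left(-46\right) 23 = \left(- \frac{713}{3}\right) 23 = - \frac{16399}{3}$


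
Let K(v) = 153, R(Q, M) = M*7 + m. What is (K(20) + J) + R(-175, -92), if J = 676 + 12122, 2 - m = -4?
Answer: 12313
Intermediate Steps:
m = 6 (m = 2 - 1*(-4) = 2 + 4 = 6)
R(Q, M) = 6 + 7*M (R(Q, M) = M*7 + 6 = 7*M + 6 = 6 + 7*M)
J = 12798
(K(20) + J) + R(-175, -92) = (153 + 12798) + (6 + 7*(-92)) = 12951 + (6 - 644) = 12951 - 638 = 12313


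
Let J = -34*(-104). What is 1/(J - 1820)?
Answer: 1/1716 ≈ 0.00058275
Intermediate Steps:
J = 3536
1/(J - 1820) = 1/(3536 - 1820) = 1/1716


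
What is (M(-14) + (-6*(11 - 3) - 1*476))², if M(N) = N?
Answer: 289444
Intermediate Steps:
(M(-14) + (-6*(11 - 3) - 1*476))² = (-14 + (-6*(11 - 3) - 1*476))² = (-14 + (-6*8 - 476))² = (-14 + (-48 - 476))² = (-14 - 524)² = (-538)² = 289444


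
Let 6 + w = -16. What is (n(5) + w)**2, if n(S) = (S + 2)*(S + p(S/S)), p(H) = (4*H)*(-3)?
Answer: 5041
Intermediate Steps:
w = -22 (w = -6 - 16 = -22)
p(H) = -12*H
n(S) = (-12 + S)*(2 + S) (n(S) = (S + 2)*(S - 12*S/S) = (2 + S)*(S - 12*1) = (2 + S)*(S - 12) = (2 + S)*(-12 + S) = (-12 + S)*(2 + S))
(n(5) + w)**2 = ((-24 + 5**2 - 10*5) - 22)**2 = ((-24 + 25 - 50) - 22)**2 = (-49 - 22)**2 = (-71)**2 = 5041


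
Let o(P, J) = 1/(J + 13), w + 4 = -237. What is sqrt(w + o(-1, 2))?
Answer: I*sqrt(54210)/15 ≈ 15.522*I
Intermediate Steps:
w = -241 (w = -4 - 237 = -241)
o(P, J) = 1/(13 + J)
sqrt(w + o(-1, 2)) = sqrt(-241 + 1/(13 + 2)) = sqrt(-241 + 1/15) = sqrt(-3614/15) = I*sqrt(54210)/15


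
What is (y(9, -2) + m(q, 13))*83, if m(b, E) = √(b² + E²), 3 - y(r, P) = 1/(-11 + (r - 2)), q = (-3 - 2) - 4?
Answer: 1079/4 + 415*√10 ≈ 1582.1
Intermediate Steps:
q = -9 (q = -5 - 4 = -9)
y(r, P) = 3 - 1/(-13 + r) (y(r, P) = 3 - 1/(-11 + (r - 2)) = 3 - 1/(-11 + (-2 + r)) = 3 - 1/(-13 + r))
m(b, E) = √(E² + b²)
(y(9, -2) + m(q, 13))*83 = ((-40 + 3*9)/(-13 + 9) + √(13² + (-9)²))*83 = ((-40 + 27)/(-4) + √(169 + 81))*83 = (-¼*(-13) + √250)*83 = (13/4 + 5*√10)*83 = 1079/4 + 415*√10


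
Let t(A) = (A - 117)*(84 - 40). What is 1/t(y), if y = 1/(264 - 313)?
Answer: -49/252296 ≈ -0.00019422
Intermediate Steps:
y = -1/49 (y = 1/(-49) = -1/49 ≈ -0.020408)
t(A) = -5148 + 44*A (t(A) = (-117 + A)*44 = -5148 + 44*A)
1/t(y) = 1/(-5148 + 44*(-1/49)) = 1/(-5148 - 44/49) = 1/(-252296/49) = -49/252296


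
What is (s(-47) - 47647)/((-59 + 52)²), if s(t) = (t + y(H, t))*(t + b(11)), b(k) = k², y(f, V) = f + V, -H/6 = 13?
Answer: -8625/7 ≈ -1232.1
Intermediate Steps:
H = -78 (H = -6*13 = -78)
y(f, V) = V + f
s(t) = (-78 + 2*t)*(121 + t) (s(t) = (t + (t - 78))*(t + 11²) = (t + (-78 + t))*(t + 121) = (-78 + 2*t)*(121 + t))
(s(-47) - 47647)/((-59 + 52)²) = ((-9438 + 2*(-47)² + 164*(-47)) - 47647)/((-59 + 52)²) = ((-9438 + 2*2209 - 7708) - 47647)/((-7)²) = ((-9438 + 4418 - 7708) - 47647)/49 = (-12728 - 47647)*(1/49) = -60375*1/49 = -8625/7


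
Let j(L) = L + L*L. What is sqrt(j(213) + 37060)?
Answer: sqrt(82642) ≈ 287.48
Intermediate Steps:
j(L) = L + L**2
sqrt(j(213) + 37060) = sqrt(213*(1 + 213) + 37060) = sqrt(213*214 + 37060) = sqrt(45582 + 37060) = sqrt(82642)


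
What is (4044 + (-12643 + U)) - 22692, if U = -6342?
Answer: -37633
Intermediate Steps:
(4044 + (-12643 + U)) - 22692 = (4044 + (-12643 - 6342)) - 22692 = (4044 - 18985) - 22692 = -14941 - 22692 = -37633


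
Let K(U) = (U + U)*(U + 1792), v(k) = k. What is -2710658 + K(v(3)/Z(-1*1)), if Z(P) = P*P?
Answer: -2699888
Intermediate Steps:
Z(P) = P²
K(U) = 2*U*(1792 + U) (K(U) = (2*U)*(1792 + U) = 2*U*(1792 + U))
-2710658 + K(v(3)/Z(-1*1)) = -2710658 + 2*(3/((-1*1)²))*(1792 + 3/((-1*1)²)) = -2710658 + 2*(3/((-1)²))*(1792 + 3/((-1)²)) = -2710658 + 2*(3/1)*(1792 + 3/1) = -2710658 + 2*(3*1)*(1792 + 3*1) = -2710658 + 2*3*(1792 + 3) = -2710658 + 2*3*1795 = -2710658 + 10770 = -2699888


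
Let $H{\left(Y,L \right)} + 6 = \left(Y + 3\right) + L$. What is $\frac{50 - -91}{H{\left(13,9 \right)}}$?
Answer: $\frac{141}{19} \approx 7.4211$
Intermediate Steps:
$H{\left(Y,L \right)} = -3 + L + Y$ ($H{\left(Y,L \right)} = -6 + \left(\left(Y + 3\right) + L\right) = -6 + \left(\left(3 + Y\right) + L\right) = -6 + \left(3 + L + Y\right) = -3 + L + Y$)
$\frac{50 - -91}{H{\left(13,9 \right)}} = \frac{50 - -91}{-3 + 9 + 13} = \frac{50 + 91}{19} = 141 \cdot \frac{1}{19} = \frac{141}{19}$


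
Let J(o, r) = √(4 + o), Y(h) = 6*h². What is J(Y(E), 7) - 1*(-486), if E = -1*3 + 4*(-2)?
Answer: 486 + √730 ≈ 513.02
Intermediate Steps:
E = -11 (E = -3 - 8 = -11)
J(Y(E), 7) - 1*(-486) = √(4 + 6*(-11)²) - 1*(-486) = √(4 + 6*121) + 486 = √(4 + 726) + 486 = √730 + 486 = 486 + √730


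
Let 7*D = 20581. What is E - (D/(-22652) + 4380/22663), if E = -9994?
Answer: -35914026187525/3593535932 ≈ -9994.1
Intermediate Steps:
D = 20581/7 (D = (1/7)*20581 = 20581/7 ≈ 2940.1)
E - (D/(-22652) + 4380/22663) = -9994 - ((20581/7)/(-22652) + 4380/22663) = -9994 - ((20581/7)*(-1/22652) + 4380*(1/22663)) = -9994 - (-20581/158564 + 4380/22663) = -9994 - 1*228083117/3593535932 = -9994 - 228083117/3593535932 = -35914026187525/3593535932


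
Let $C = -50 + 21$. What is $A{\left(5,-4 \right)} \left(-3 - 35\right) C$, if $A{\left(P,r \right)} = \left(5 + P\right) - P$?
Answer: $5510$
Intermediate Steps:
$A{\left(P,r \right)} = 5$
$C = -29$
$A{\left(5,-4 \right)} \left(-3 - 35\right) C = 5 \left(-3 - 35\right) \left(-29\right) = 5 \left(-38\right) \left(-29\right) = \left(-190\right) \left(-29\right) = 5510$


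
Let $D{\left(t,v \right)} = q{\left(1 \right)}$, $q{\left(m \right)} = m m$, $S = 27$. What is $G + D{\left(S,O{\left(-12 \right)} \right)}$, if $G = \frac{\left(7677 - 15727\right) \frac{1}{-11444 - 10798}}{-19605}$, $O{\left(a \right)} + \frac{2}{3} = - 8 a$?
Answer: $\frac{43604636}{43605441} \approx 0.99998$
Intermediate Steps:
$O{\left(a \right)} = - \frac{2}{3} - 8 a$
$q{\left(m \right)} = m^{2}$
$D{\left(t,v \right)} = 1$ ($D{\left(t,v \right)} = 1^{2} = 1$)
$G = - \frac{805}{43605441}$ ($G = - \frac{8050}{-22242} \left(- \frac{1}{19605}\right) = \left(-8050\right) \left(- \frac{1}{22242}\right) \left(- \frac{1}{19605}\right) = \frac{4025}{11121} \left(- \frac{1}{19605}\right) = - \frac{805}{43605441} \approx -1.8461 \cdot 10^{-5}$)
$G + D{\left(S,O{\left(-12 \right)} \right)} = - \frac{805}{43605441} + 1 = \frac{43604636}{43605441}$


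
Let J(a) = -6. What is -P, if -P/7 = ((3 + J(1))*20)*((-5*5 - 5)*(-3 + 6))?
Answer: 37800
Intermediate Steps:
P = -37800 (P = -7*(3 - 6)*20*(-5*5 - 5)*(-3 + 6) = -7*(-3*20)*(-25 - 5)*3 = -(-420)*(-30*3) = -(-420)*(-90) = -7*5400 = -37800)
-P = -1*(-37800) = 37800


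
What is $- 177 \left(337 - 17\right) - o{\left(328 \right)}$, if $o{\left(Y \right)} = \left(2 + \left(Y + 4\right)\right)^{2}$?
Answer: $-168196$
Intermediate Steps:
$o{\left(Y \right)} = \left(6 + Y\right)^{2}$ ($o{\left(Y \right)} = \left(2 + \left(4 + Y\right)\right)^{2} = \left(6 + Y\right)^{2}$)
$- 177 \left(337 - 17\right) - o{\left(328 \right)} = - 177 \left(337 - 17\right) - \left(6 + 328\right)^{2} = \left(-177\right) 320 - 334^{2} = -56640 - 111556 = -168196$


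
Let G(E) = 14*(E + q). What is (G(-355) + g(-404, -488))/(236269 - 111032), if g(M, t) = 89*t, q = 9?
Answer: -48276/125237 ≈ -0.38548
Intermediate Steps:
G(E) = 126 + 14*E (G(E) = 14*(E + 9) = 14*(9 + E) = 126 + 14*E)
(G(-355) + g(-404, -488))/(236269 - 111032) = ((126 + 14*(-355)) + 89*(-488))/(236269 - 111032) = ((126 - 4970) - 43432)/125237 = (-4844 - 43432)*(1/125237) = -48276*1/125237 = -48276/125237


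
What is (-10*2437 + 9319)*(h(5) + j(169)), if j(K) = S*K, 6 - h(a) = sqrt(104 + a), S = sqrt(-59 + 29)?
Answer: -90306 + 15051*sqrt(109) - 2543619*I*sqrt(30) ≈ 66831.0 - 1.3932e+7*I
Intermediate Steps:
S = I*sqrt(30) (S = sqrt(-30) = I*sqrt(30) ≈ 5.4772*I)
h(a) = 6 - sqrt(104 + a)
j(K) = I*K*sqrt(30) (j(K) = (I*sqrt(30))*K = I*K*sqrt(30))
(-10*2437 + 9319)*(h(5) + j(169)) = (-10*2437 + 9319)*((6 - sqrt(104 + 5)) + I*169*sqrt(30)) = (-24370 + 9319)*((6 - sqrt(109)) + 169*I*sqrt(30)) = -15051*(6 - sqrt(109) + 169*I*sqrt(30)) = -90306 + 15051*sqrt(109) - 2543619*I*sqrt(30)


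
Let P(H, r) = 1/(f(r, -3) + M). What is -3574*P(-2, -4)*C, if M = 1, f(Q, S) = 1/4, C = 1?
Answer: -14296/5 ≈ -2859.2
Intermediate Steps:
f(Q, S) = ¼
P(H, r) = ⅘ (P(H, r) = 1/(¼ + 1) = 1/(5/4) = ⅘)
-3574*P(-2, -4)*C = -14296/5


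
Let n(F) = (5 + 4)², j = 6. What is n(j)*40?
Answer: 3240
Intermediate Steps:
n(F) = 81 (n(F) = 9² = 81)
n(j)*40 = 81*40 = 3240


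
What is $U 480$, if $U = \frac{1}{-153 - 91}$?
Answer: $- \frac{120}{61} \approx -1.9672$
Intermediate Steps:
$U = - \frac{1}{244}$ ($U = \frac{1}{-244} = - \frac{1}{244} \approx -0.0040984$)
$U 480 = \left(- \frac{1}{244}\right) 480 = - \frac{120}{61}$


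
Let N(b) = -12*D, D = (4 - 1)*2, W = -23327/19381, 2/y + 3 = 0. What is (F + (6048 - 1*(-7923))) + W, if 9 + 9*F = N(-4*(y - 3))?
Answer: 270574195/19381 ≈ 13961.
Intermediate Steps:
y = -⅔ (y = 2/(-3 + 0) = 2/(-3) = 2*(-⅓) = -⅔ ≈ -0.66667)
W = -23327/19381 (W = -23327*1/19381 = -23327/19381 ≈ -1.2036)
D = 6 (D = 3*2 = 6)
N(b) = -72 (N(b) = -12*6 = -72)
F = -9 (F = -1 + (⅑)*(-72) = -1 - 8 = -9)
(F + (6048 - 1*(-7923))) + W = (-9 + (6048 - 1*(-7923))) - 23327/19381 = (-9 + (6048 + 7923)) - 23327/19381 = (-9 + 13971) - 23327/19381 = 13962 - 23327/19381 = 270574195/19381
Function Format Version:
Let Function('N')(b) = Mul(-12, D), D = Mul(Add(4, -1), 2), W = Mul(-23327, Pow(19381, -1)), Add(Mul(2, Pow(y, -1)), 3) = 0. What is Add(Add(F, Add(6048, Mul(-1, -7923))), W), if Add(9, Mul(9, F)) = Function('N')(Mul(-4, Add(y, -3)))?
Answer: Rational(270574195, 19381) ≈ 13961.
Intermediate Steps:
y = Rational(-2, 3) (y = Mul(2, Pow(Add(-3, 0), -1)) = Mul(2, Pow(-3, -1)) = Mul(2, Rational(-1, 3)) = Rational(-2, 3) ≈ -0.66667)
W = Rational(-23327, 19381) (W = Mul(-23327, Rational(1, 19381)) = Rational(-23327, 19381) ≈ -1.2036)
D = 6 (D = Mul(3, 2) = 6)
Function('N')(b) = -72 (Function('N')(b) = Mul(-12, 6) = -72)
F = -9 (F = Add(-1, Mul(Rational(1, 9), -72)) = Add(-1, -8) = -9)
Add(Add(F, Add(6048, Mul(-1, -7923))), W) = Add(Add(-9, Add(6048, Mul(-1, -7923))), Rational(-23327, 19381)) = Add(Add(-9, Add(6048, 7923)), Rational(-23327, 19381)) = Add(Add(-9, 13971), Rational(-23327, 19381)) = Add(13962, Rational(-23327, 19381)) = Rational(270574195, 19381)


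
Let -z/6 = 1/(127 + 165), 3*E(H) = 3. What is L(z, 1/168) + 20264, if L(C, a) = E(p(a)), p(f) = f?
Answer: 20265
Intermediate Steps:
E(H) = 1 (E(H) = (⅓)*3 = 1)
z = -3/146 (z = -6/(127 + 165) = -6/292 = -6*1/292 = -3/146 ≈ -0.020548)
L(C, a) = 1
L(z, 1/168) + 20264 = 1 + 20264 = 20265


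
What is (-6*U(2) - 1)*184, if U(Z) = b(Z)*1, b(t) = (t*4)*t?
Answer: -17848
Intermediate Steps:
b(t) = 4*t² (b(t) = (4*t)*t = 4*t²)
U(Z) = 4*Z² (U(Z) = (4*Z²)*1 = 4*Z²)
(-6*U(2) - 1)*184 = (-24*2² - 1)*184 = (-24*4 - 1)*184 = (-6*16 - 1)*184 = (-96 - 1)*184 = -97*184 = -17848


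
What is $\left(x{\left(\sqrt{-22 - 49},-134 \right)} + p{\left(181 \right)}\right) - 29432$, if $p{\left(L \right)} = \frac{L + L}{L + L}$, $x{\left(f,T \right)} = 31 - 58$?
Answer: $-29458$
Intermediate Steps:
$x{\left(f,T \right)} = -27$
$p{\left(L \right)} = 1$ ($p{\left(L \right)} = \frac{2 L}{2 L} = 2 L \frac{1}{2 L} = 1$)
$\left(x{\left(\sqrt{-22 - 49},-134 \right)} + p{\left(181 \right)}\right) - 29432 = \left(-27 + 1\right) - 29432 = -26 - 29432 = -29458$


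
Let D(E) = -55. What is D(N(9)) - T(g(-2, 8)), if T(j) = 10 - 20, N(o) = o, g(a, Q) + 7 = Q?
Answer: -45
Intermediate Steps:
g(a, Q) = -7 + Q
T(j) = -10
D(N(9)) - T(g(-2, 8)) = -55 - 1*(-10) = -55 + 10 = -45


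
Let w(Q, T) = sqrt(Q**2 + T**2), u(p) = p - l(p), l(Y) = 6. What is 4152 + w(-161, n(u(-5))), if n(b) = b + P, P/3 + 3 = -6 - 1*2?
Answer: 4152 + sqrt(27857) ≈ 4318.9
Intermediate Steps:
P = -33 (P = -9 + 3*(-6 - 1*2) = -9 + 3*(-6 - 2) = -9 + 3*(-8) = -9 - 24 = -33)
u(p) = -6 + p (u(p) = p - 1*6 = p - 6 = -6 + p)
n(b) = -33 + b (n(b) = b - 33 = -33 + b)
4152 + w(-161, n(u(-5))) = 4152 + sqrt((-161)**2 + (-33 + (-6 - 5))**2) = 4152 + sqrt(25921 + (-33 - 11)**2) = 4152 + sqrt(25921 + (-44)**2) = 4152 + sqrt(25921 + 1936) = 4152 + sqrt(27857)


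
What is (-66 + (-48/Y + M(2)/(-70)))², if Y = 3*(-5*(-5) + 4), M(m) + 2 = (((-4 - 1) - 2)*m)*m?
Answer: 180176929/41209 ≈ 4372.3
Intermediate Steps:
M(m) = -2 - 7*m² (M(m) = -2 + (((-4 - 1) - 2)*m)*m = -2 + ((-5 - 2)*m)*m = -2 + (-7*m)*m = -2 - 7*m²)
Y = 87 (Y = 3*(25 + 4) = 3*29 = 87)
(-66 + (-48/Y + M(2)/(-70)))² = (-66 + (-48/87 + (-2 - 7*2²)/(-70)))² = (-66 + (-48*1/87 + (-2 - 7*4)*(-1/70)))² = (-66 + (-16/29 + (-2 - 28)*(-1/70)))² = (-66 + (-16/29 - 30*(-1/70)))² = (-66 + (-16/29 + 3/7))² = (-66 - 25/203)² = (-13423/203)² = 180176929/41209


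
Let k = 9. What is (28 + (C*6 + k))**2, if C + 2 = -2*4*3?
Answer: 14161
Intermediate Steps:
C = -26 (C = -2 - 2*4*3 = -2 - 8*3 = -2 - 24 = -26)
(28 + (C*6 + k))**2 = (28 + (-26*6 + 9))**2 = (28 + (-156 + 9))**2 = (28 - 147)**2 = (-119)**2 = 14161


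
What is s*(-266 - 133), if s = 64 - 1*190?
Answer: 50274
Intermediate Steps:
s = -126 (s = 64 - 190 = -126)
s*(-266 - 133) = -126*(-266 - 133) = -126*(-399) = 50274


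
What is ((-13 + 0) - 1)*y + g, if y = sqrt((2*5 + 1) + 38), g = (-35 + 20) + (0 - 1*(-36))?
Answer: -77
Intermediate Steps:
g = 21 (g = -15 + (0 + 36) = -15 + 36 = 21)
y = 7 (y = sqrt((10 + 1) + 38) = sqrt(11 + 38) = sqrt(49) = 7)
((-13 + 0) - 1)*y + g = ((-13 + 0) - 1)*7 + 21 = (-13 - 1)*7 + 21 = -14*7 + 21 = -98 + 21 = -77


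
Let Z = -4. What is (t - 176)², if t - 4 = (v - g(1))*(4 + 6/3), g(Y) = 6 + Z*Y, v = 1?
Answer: 31684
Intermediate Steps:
g(Y) = 6 - 4*Y
t = -2 (t = 4 + (1 - (6 - 4*1))*(4 + 6/3) = 4 + (1 - (6 - 4))*(4 + 6*(⅓)) = 4 + (1 - 1*2)*(4 + 2) = 4 + (1 - 2)*6 = 4 - 1*6 = 4 - 6 = -2)
(t - 176)² = (-2 - 176)² = (-178)² = 31684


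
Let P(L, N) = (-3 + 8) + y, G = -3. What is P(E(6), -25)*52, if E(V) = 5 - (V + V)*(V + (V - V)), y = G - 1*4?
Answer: -104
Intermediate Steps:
y = -7 (y = -3 - 1*4 = -3 - 4 = -7)
E(V) = 5 - 2*V² (E(V) = 5 - 2*V*(V + 0) = 5 - 2*V*V = 5 - 2*V²)
P(L, N) = -2 (P(L, N) = (-3 + 8) - 7 = 5 - 7 = -2)
P(E(6), -25)*52 = -2*52 = -104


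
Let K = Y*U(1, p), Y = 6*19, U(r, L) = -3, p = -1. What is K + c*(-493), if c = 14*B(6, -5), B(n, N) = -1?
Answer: 6560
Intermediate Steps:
Y = 114
K = -342 (K = 114*(-3) = -342)
c = -14 (c = 14*(-1) = -14)
K + c*(-493) = -342 - 14*(-493) = -342 + 6902 = 6560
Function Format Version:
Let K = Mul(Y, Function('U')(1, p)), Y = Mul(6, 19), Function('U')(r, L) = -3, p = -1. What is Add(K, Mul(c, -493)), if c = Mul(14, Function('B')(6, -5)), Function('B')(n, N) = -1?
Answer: 6560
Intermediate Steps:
Y = 114
K = -342 (K = Mul(114, -3) = -342)
c = -14 (c = Mul(14, -1) = -14)
Add(K, Mul(c, -493)) = Add(-342, Mul(-14, -493)) = Add(-342, 6902) = 6560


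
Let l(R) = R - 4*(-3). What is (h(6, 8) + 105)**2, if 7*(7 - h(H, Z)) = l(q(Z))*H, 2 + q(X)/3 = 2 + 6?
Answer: 364816/49 ≈ 7445.2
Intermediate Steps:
q(X) = 18 (q(X) = -6 + 3*(2 + 6) = -6 + 3*8 = -6 + 24 = 18)
l(R) = 12 + R (l(R) = R + 12 = 12 + R)
h(H, Z) = 7 - 30*H/7 (h(H, Z) = 7 - (12 + 18)*H/7 = 7 - 30*H/7)
(h(6, 8) + 105)**2 = ((7 - 30/7*6) + 105)**2 = ((7 - 180/7) + 105)**2 = (-131/7 + 105)**2 = (604/7)**2 = 364816/49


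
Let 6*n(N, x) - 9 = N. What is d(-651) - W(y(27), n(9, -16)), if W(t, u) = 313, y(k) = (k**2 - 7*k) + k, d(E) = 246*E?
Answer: -160459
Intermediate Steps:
n(N, x) = 3/2 + N/6
y(k) = k**2 - 6*k
d(-651) - W(y(27), n(9, -16)) = 246*(-651) - 1*313 = -160146 - 313 = -160459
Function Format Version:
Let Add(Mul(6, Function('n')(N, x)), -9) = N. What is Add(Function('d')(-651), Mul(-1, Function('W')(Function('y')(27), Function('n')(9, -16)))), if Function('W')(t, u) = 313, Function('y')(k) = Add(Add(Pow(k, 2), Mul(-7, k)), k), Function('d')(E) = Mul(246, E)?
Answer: -160459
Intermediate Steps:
Function('n')(N, x) = Add(Rational(3, 2), Mul(Rational(1, 6), N))
Function('y')(k) = Add(Pow(k, 2), Mul(-6, k))
Add(Function('d')(-651), Mul(-1, Function('W')(Function('y')(27), Function('n')(9, -16)))) = Add(Mul(246, -651), Mul(-1, 313)) = Add(-160146, -313) = -160459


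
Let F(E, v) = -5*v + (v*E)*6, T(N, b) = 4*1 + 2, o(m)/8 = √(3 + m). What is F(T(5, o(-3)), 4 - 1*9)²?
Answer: 24025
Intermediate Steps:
o(m) = 8*√(3 + m)
T(N, b) = 6 (T(N, b) = 4 + 2 = 6)
F(E, v) = -5*v + 6*E*v (F(E, v) = -5*v + (E*v)*6 = -5*v + 6*E*v)
F(T(5, o(-3)), 4 - 1*9)² = ((4 - 1*9)*(-5 + 6*6))² = ((4 - 9)*(-5 + 36))² = (-5*31)² = (-155)² = 24025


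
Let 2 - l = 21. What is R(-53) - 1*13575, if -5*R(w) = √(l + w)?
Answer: -13575 - 6*I*√2/5 ≈ -13575.0 - 1.6971*I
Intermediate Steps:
l = -19 (l = 2 - 1*21 = 2 - 21 = -19)
R(w) = -√(-19 + w)/5
R(-53) - 1*13575 = -√(-19 - 53)/5 - 1*13575 = -6*I*√2/5 - 13575 = -13575 - 6*I*√2/5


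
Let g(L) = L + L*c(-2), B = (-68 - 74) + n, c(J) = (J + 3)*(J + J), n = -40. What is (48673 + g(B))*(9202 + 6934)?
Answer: 794197784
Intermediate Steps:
c(J) = 2*J*(3 + J) (c(J) = (3 + J)*(2*J) = 2*J*(3 + J))
B = -182 (B = (-68 - 74) - 40 = -142 - 40 = -182)
g(L) = -3*L (g(L) = L + L*(2*(-2)*(3 - 2)) = L + L*(2*(-2)*1) = L + L*(-4) = L - 4*L = -3*L)
(48673 + g(B))*(9202 + 6934) = (48673 - 3*(-182))*(9202 + 6934) = (48673 + 546)*16136 = 49219*16136 = 794197784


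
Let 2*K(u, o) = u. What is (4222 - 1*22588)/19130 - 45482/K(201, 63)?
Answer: -871916443/1922565 ≈ -453.52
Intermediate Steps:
K(u, o) = u/2
(4222 - 1*22588)/19130 - 45482/K(201, 63) = (4222 - 1*22588)/19130 - 45482/((½)*201) = (4222 - 22588)*(1/19130) - 45482/201/2 = -18366*1/19130 - 45482*2/201 = -9183/9565 - 90964/201 = -871916443/1922565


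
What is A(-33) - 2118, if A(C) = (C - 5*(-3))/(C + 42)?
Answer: -2120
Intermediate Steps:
A(C) = (15 + C)/(42 + C) (A(C) = (C + 15)/(42 + C) = (15 + C)/(42 + C))
A(-33) - 2118 = (15 - 33)/(42 - 33) - 2118 = -18/9 - 2118 = (1/9)*(-18) - 2118 = -2 - 2118 = -2120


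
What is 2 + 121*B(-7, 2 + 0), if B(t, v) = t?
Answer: -845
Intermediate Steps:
2 + 121*B(-7, 2 + 0) = 2 + 121*(-7) = 2 - 847 = -845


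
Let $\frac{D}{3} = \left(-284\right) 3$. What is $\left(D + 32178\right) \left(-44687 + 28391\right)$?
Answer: $-482720112$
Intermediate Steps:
$D = -2556$ ($D = 3 \left(\left(-284\right) 3\right) = 3 \left(-852\right) = -2556$)
$\left(D + 32178\right) \left(-44687 + 28391\right) = \left(-2556 + 32178\right) \left(-44687 + 28391\right) = 29622 \left(-16296\right) = -482720112$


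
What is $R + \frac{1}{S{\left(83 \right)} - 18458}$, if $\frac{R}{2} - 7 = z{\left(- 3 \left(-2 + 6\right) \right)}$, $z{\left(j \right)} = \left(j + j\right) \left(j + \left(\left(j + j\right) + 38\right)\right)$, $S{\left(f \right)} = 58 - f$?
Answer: $- \frac{1515607}{18483} \approx -82.0$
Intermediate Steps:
$z{\left(j \right)} = 2 j \left(38 + 3 j\right)$ ($z{\left(j \right)} = 2 j \left(j + \left(2 j + 38\right)\right) = 2 j \left(j + \left(38 + 2 j\right)\right) = 2 j \left(38 + 3 j\right)$)
$R = -82$ ($R = 14 + 2 \cdot 2 \left(- 3 \left(-2 + 6\right)\right) \left(38 + 3 \left(- 3 \left(-2 + 6\right)\right)\right) = 14 + 2 \cdot 2 \left(\left(-3\right) 4\right) \left(38 + 3 \left(\left(-3\right) 4\right)\right) = 14 + 2 \cdot 2 \left(-12\right) \left(38 + 3 \left(-12\right)\right) = 14 + 2 \cdot 2 \left(-12\right) \left(38 - 36\right) = 14 + 2 \cdot 2 \left(-12\right) 2 = 14 + 2 \left(-48\right) = 14 - 96 = -82$)
$R + \frac{1}{S{\left(83 \right)} - 18458} = -82 + \frac{1}{\left(58 - 83\right) - 18458} = -82 + \frac{1}{-25 - 18458} = -82 + \frac{1}{-18483} = -82 - \frac{1}{18483} = - \frac{1515607}{18483}$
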